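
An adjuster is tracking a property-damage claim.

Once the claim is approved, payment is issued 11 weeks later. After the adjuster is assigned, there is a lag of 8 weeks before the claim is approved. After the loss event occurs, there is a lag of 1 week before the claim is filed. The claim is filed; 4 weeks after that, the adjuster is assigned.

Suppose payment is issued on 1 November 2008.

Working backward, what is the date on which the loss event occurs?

Payment is issued: Nov 1, 2008.
The claim is approved: Nov 1, 2008 − 11 weeks = Aug 16, 2008.
The adjuster is assigned: Aug 16, 2008 − 8 weeks = Jun 21, 2008.
The claim is filed: Jun 21, 2008 − 4 weeks = May 24, 2008.
The loss event occurs: May 24, 2008 − 1 week = May 17, 2008.

17 May 2008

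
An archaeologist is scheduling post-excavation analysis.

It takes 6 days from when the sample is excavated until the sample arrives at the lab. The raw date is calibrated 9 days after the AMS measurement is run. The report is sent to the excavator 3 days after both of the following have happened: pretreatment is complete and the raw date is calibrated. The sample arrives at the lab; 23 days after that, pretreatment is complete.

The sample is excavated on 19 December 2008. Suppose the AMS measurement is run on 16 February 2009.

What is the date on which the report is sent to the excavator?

The sample is excavated: Dec 19, 2008.
The sample arrives at the lab: Dec 19, 2008 + 6 days = Dec 25, 2008.
Pretreatment is complete: Dec 25, 2008 + 23 days = Jan 17, 2009.
The AMS measurement is run: Feb 16, 2009.
The raw date is calibrated: Feb 16, 2009 + 9 days = Feb 25, 2009.
Both prerequisites met — pretreatment is complete (Jan 17, 2009), the raw date is calibrated (Feb 25, 2009); the later is Feb 25, 2009.
The report is sent to the excavator: Feb 25, 2009 + 3 days = Feb 28, 2009.

28 February 2009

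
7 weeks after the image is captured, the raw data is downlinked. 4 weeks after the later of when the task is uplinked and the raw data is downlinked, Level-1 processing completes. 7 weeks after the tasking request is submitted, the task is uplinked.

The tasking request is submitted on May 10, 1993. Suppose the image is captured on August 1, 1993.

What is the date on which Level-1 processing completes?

October 17, 1993

The tasking request is submitted: May 10, 1993.
The task is uplinked: May 10, 1993 + 7 weeks = Jun 28, 1993.
The image is captured: Aug 1, 1993.
The raw data is downlinked: Aug 1, 1993 + 7 weeks = Sep 19, 1993.
Both prerequisites met — the task is uplinked (Jun 28, 1993), the raw data is downlinked (Sep 19, 1993); the later is Sep 19, 1993.
Level-1 processing completes: Sep 19, 1993 + 4 weeks = Oct 17, 1993.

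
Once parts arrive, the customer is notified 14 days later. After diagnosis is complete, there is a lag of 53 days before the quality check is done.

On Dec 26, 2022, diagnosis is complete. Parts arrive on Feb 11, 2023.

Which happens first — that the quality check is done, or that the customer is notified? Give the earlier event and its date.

The quality check is done — Feb 17, 2023

Diagnosis is complete: Dec 26, 2022.
The quality check is done: Dec 26, 2022 + 53 days = Feb 17, 2023.
Parts arrive: Feb 11, 2023.
The customer is notified: Feb 11, 2023 + 14 days = Feb 25, 2023.
Comparing: the quality check is done on Feb 17, 2023 vs the customer is notified on Feb 25, 2023. Earlier: the quality check is done.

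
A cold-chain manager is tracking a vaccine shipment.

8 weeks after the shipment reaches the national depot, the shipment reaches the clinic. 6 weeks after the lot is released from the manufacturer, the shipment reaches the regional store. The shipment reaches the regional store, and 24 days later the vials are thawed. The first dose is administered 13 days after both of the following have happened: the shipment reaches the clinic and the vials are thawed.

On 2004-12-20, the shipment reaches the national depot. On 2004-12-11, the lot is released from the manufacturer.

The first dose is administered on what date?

2005-02-28

The shipment reaches the national depot: Dec 20, 2004.
The shipment reaches the clinic: Dec 20, 2004 + 8 weeks = Feb 14, 2005.
The lot is released from the manufacturer: Dec 11, 2004.
The shipment reaches the regional store: Dec 11, 2004 + 6 weeks = Jan 22, 2005.
The vials are thawed: Jan 22, 2005 + 24 days = Feb 15, 2005.
Both prerequisites met — the shipment reaches the clinic (Feb 14, 2005), the vials are thawed (Feb 15, 2005); the later is Feb 15, 2005.
The first dose is administered: Feb 15, 2005 + 13 days = Feb 28, 2005.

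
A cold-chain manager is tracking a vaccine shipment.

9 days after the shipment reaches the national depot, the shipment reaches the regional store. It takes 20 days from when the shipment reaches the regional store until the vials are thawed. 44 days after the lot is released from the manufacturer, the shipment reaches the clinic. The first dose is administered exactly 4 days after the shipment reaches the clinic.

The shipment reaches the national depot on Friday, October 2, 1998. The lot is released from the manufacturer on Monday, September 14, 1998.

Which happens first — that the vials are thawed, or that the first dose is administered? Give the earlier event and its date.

The shipment reaches the national depot: Oct 2, 1998.
The shipment reaches the regional store: Oct 2, 1998 + 9 days = Oct 11, 1998.
The vials are thawed: Oct 11, 1998 + 20 days = Oct 31, 1998.
The lot is released from the manufacturer: Sep 14, 1998.
The shipment reaches the clinic: Sep 14, 1998 + 44 days = Oct 28, 1998.
The first dose is administered: Oct 28, 1998 + 4 days = Nov 1, 1998.
Comparing: the vials are thawed on Oct 31, 1998 vs the first dose is administered on Nov 1, 1998. Earlier: the vials are thawed.

The vials are thawed — Saturday, October 31, 1998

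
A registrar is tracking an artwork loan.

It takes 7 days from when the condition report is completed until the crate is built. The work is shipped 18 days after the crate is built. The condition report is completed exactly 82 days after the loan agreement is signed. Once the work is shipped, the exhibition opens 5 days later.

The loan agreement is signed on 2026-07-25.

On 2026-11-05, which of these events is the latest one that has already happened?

The crate is built

The loan agreement is signed: Jul 25, 2026.
The condition report is completed: Jul 25, 2026 + 82 days = Oct 15, 2026.
The crate is built: Oct 15, 2026 + 7 days = Oct 22, 2026.
The work is shipped: Oct 22, 2026 + 18 days = Nov 9, 2026.
The exhibition opens: Nov 9, 2026 + 5 days = Nov 14, 2026.
Nov 5, 2026 falls between when the crate is built (Oct 22, 2026) and when the work is shipped (Nov 9, 2026).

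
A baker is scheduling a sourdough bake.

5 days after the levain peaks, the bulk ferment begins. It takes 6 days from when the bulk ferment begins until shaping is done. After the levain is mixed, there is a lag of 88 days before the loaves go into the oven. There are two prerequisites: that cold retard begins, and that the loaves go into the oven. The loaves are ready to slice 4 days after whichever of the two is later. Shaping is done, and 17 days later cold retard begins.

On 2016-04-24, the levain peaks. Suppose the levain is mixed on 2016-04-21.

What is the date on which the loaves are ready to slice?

2016-07-22

The levain peaks: Apr 24, 2016.
The bulk ferment begins: Apr 24, 2016 + 5 days = Apr 29, 2016.
Shaping is done: Apr 29, 2016 + 6 days = May 5, 2016.
Cold retard begins: May 5, 2016 + 17 days = May 22, 2016.
The levain is mixed: Apr 21, 2016.
The loaves go into the oven: Apr 21, 2016 + 88 days = Jul 18, 2016.
Both prerequisites met — cold retard begins (May 22, 2016), the loaves go into the oven (Jul 18, 2016); the later is Jul 18, 2016.
The loaves are ready to slice: Jul 18, 2016 + 4 days = Jul 22, 2016.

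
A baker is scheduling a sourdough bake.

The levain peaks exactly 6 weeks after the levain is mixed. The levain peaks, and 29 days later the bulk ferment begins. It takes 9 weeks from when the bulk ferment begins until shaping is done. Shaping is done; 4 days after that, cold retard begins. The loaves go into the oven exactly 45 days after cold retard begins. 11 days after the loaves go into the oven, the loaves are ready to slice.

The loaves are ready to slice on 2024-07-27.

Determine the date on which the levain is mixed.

2024-01-15

The loaves are ready to slice: Jul 27, 2024.
The loaves go into the oven: Jul 27, 2024 − 11 days = Jul 16, 2024.
Cold retard begins: Jul 16, 2024 − 45 days = Jun 1, 2024.
Shaping is done: Jun 1, 2024 − 4 days = May 28, 2024.
The bulk ferment begins: May 28, 2024 − 9 weeks = Mar 26, 2024.
The levain peaks: Mar 26, 2024 − 29 days = Feb 26, 2024.
The levain is mixed: Feb 26, 2024 − 6 weeks = Jan 15, 2024.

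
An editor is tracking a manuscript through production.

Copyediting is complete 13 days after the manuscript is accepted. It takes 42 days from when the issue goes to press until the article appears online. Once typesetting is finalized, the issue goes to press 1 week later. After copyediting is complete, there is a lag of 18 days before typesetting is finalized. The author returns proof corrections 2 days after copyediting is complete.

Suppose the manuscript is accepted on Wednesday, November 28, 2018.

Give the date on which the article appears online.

Saturday, February 16, 2019

The manuscript is accepted: Nov 28, 2018.
Copyediting is complete: Nov 28, 2018 + 13 days = Dec 11, 2018.
Typesetting is finalized: Dec 11, 2018 + 18 days = Dec 29, 2018.
The issue goes to press: Dec 29, 2018 + 1 week = Jan 5, 2019.
The article appears online: Jan 5, 2019 + 42 days = Feb 16, 2019.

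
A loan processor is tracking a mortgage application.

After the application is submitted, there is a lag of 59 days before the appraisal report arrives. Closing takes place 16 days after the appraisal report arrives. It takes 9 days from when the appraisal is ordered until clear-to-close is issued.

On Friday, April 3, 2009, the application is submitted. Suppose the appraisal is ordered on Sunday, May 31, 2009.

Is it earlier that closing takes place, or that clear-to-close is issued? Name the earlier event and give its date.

The application is submitted: Apr 3, 2009.
The appraisal report arrives: Apr 3, 2009 + 59 days = Jun 1, 2009.
Closing takes place: Jun 1, 2009 + 16 days = Jun 17, 2009.
The appraisal is ordered: May 31, 2009.
Clear-to-close is issued: May 31, 2009 + 9 days = Jun 9, 2009.
Comparing: closing takes place on Jun 17, 2009 vs clear-to-close is issued on Jun 9, 2009. Earlier: clear-to-close is issued.

Clear-to-close is issued — Tuesday, June 9, 2009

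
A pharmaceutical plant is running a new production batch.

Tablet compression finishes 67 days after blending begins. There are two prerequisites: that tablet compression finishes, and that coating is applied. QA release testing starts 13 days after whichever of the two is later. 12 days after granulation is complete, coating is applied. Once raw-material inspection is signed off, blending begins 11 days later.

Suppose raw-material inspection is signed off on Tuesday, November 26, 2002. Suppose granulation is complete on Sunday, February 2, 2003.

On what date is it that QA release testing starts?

Raw-material inspection is signed off: Nov 26, 2002.
Blending begins: Nov 26, 2002 + 11 days = Dec 7, 2002.
Tablet compression finishes: Dec 7, 2002 + 67 days = Feb 12, 2003.
Granulation is complete: Feb 2, 2003.
Coating is applied: Feb 2, 2003 + 12 days = Feb 14, 2003.
Both prerequisites met — tablet compression finishes (Feb 12, 2003), coating is applied (Feb 14, 2003); the later is Feb 14, 2003.
QA release testing starts: Feb 14, 2003 + 13 days = Feb 27, 2003.

Thursday, February 27, 2003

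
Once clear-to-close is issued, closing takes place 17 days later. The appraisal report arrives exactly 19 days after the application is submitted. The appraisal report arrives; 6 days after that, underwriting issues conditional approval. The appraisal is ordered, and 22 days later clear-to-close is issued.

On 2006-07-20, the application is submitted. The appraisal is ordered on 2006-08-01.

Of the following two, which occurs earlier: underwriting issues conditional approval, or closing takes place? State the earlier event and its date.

Underwriting issues conditional approval — 2006-08-14

The application is submitted: Jul 20, 2006.
The appraisal report arrives: Jul 20, 2006 + 19 days = Aug 8, 2006.
Underwriting issues conditional approval: Aug 8, 2006 + 6 days = Aug 14, 2006.
The appraisal is ordered: Aug 1, 2006.
Clear-to-close is issued: Aug 1, 2006 + 22 days = Aug 23, 2006.
Closing takes place: Aug 23, 2006 + 17 days = Sep 9, 2006.
Comparing: underwriting issues conditional approval on Aug 14, 2006 vs closing takes place on Sep 9, 2006. Earlier: underwriting issues conditional approval.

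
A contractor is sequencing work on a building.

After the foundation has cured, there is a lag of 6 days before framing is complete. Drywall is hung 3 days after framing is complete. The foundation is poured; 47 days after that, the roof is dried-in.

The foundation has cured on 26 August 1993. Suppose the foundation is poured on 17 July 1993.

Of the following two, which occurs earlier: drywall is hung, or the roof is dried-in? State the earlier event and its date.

The roof is dried-in — 2 September 1993

The foundation has cured: Aug 26, 1993.
Framing is complete: Aug 26, 1993 + 6 days = Sep 1, 1993.
Drywall is hung: Sep 1, 1993 + 3 days = Sep 4, 1993.
The foundation is poured: Jul 17, 1993.
The roof is dried-in: Jul 17, 1993 + 47 days = Sep 2, 1993.
Comparing: drywall is hung on Sep 4, 1993 vs the roof is dried-in on Sep 2, 1993. Earlier: the roof is dried-in.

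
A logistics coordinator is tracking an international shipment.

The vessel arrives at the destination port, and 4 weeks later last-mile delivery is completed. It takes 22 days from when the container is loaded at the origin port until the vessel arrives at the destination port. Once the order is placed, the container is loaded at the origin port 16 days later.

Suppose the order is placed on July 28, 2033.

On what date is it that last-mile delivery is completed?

The order is placed: Jul 28, 2033.
The container is loaded at the origin port: Jul 28, 2033 + 16 days = Aug 13, 2033.
The vessel arrives at the destination port: Aug 13, 2033 + 22 days = Sep 4, 2033.
Last-mile delivery is completed: Sep 4, 2033 + 4 weeks = Oct 2, 2033.

October 2, 2033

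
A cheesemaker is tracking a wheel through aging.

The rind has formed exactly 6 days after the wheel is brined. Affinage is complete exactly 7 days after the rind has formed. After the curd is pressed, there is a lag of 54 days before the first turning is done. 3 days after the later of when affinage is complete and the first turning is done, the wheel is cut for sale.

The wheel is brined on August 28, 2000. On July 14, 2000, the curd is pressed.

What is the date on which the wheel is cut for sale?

September 13, 2000

The wheel is brined: Aug 28, 2000.
The rind has formed: Aug 28, 2000 + 6 days = Sep 3, 2000.
Affinage is complete: Sep 3, 2000 + 7 days = Sep 10, 2000.
The curd is pressed: Jul 14, 2000.
The first turning is done: Jul 14, 2000 + 54 days = Sep 6, 2000.
Both prerequisites met — affinage is complete (Sep 10, 2000), the first turning is done (Sep 6, 2000); the later is Sep 10, 2000.
The wheel is cut for sale: Sep 10, 2000 + 3 days = Sep 13, 2000.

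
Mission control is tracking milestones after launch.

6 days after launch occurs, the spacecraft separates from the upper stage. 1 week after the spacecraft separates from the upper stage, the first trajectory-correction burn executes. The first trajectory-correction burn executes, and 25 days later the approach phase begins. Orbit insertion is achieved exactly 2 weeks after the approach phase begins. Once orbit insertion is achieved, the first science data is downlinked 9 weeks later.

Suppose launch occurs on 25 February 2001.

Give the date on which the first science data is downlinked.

Launch occurs: Feb 25, 2001.
The spacecraft separates from the upper stage: Feb 25, 2001 + 6 days = Mar 3, 2001.
The first trajectory-correction burn executes: Mar 3, 2001 + 1 week = Mar 10, 2001.
The approach phase begins: Mar 10, 2001 + 25 days = Apr 4, 2001.
Orbit insertion is achieved: Apr 4, 2001 + 2 weeks = Apr 18, 2001.
The first science data is downlinked: Apr 18, 2001 + 9 weeks = Jun 20, 2001.

20 June 2001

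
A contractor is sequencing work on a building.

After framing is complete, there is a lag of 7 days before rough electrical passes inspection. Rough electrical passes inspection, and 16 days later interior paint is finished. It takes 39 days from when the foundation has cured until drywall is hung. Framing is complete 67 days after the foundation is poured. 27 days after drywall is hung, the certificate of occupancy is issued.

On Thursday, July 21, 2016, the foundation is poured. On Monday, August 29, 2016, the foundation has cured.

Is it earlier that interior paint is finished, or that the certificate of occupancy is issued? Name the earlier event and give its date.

Interior paint is finished — Wednesday, October 19, 2016

The foundation is poured: Jul 21, 2016.
Framing is complete: Jul 21, 2016 + 67 days = Sep 26, 2016.
Rough electrical passes inspection: Sep 26, 2016 + 7 days = Oct 3, 2016.
Interior paint is finished: Oct 3, 2016 + 16 days = Oct 19, 2016.
The foundation has cured: Aug 29, 2016.
Drywall is hung: Aug 29, 2016 + 39 days = Oct 7, 2016.
The certificate of occupancy is issued: Oct 7, 2016 + 27 days = Nov 3, 2016.
Comparing: interior paint is finished on Oct 19, 2016 vs the certificate of occupancy is issued on Nov 3, 2016. Earlier: interior paint is finished.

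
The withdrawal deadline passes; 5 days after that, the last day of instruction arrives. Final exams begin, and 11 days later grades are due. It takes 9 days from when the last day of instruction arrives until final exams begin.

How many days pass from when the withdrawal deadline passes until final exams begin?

Causal path: the withdrawal deadline passes → the last day of instruction arrives → final exams begin.
Total delay along the path: 5 + 9 = 14 days.

14 days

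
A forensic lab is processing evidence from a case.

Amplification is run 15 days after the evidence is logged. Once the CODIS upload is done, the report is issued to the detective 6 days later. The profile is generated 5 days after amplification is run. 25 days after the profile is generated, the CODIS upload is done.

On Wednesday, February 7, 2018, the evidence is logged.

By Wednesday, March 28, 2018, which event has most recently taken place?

The CODIS upload is done

The evidence is logged: Feb 7, 2018.
Amplification is run: Feb 7, 2018 + 15 days = Feb 22, 2018.
The profile is generated: Feb 22, 2018 + 5 days = Feb 27, 2018.
The CODIS upload is done: Feb 27, 2018 + 25 days = Mar 24, 2018.
The report is issued to the detective: Mar 24, 2018 + 6 days = Mar 30, 2018.
Mar 28, 2018 falls between when the CODIS upload is done (Mar 24, 2018) and when the report is issued to the detective (Mar 30, 2018).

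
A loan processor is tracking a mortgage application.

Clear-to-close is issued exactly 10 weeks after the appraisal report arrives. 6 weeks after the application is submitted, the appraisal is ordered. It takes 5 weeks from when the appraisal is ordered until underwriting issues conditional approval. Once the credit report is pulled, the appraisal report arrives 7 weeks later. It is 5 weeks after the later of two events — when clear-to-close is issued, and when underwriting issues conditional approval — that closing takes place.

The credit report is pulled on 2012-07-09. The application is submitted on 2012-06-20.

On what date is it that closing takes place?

2012-12-10

The credit report is pulled: Jul 9, 2012.
The appraisal report arrives: Jul 9, 2012 + 7 weeks = Aug 27, 2012.
Clear-to-close is issued: Aug 27, 2012 + 10 weeks = Nov 5, 2012.
The application is submitted: Jun 20, 2012.
The appraisal is ordered: Jun 20, 2012 + 6 weeks = Aug 1, 2012.
Underwriting issues conditional approval: Aug 1, 2012 + 5 weeks = Sep 5, 2012.
Both prerequisites met — clear-to-close is issued (Nov 5, 2012), underwriting issues conditional approval (Sep 5, 2012); the later is Nov 5, 2012.
Closing takes place: Nov 5, 2012 + 5 weeks = Dec 10, 2012.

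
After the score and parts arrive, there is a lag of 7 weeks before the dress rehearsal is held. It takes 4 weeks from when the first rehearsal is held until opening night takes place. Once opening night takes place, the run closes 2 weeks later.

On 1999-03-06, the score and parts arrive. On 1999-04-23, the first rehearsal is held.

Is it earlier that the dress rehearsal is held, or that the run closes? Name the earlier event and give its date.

The score and parts arrive: Mar 6, 1999.
The dress rehearsal is held: Mar 6, 1999 + 7 weeks = Apr 24, 1999.
The first rehearsal is held: Apr 23, 1999.
Opening night takes place: Apr 23, 1999 + 4 weeks = May 21, 1999.
The run closes: May 21, 1999 + 2 weeks = Jun 4, 1999.
Comparing: the dress rehearsal is held on Apr 24, 1999 vs the run closes on Jun 4, 1999. Earlier: the dress rehearsal is held.

The dress rehearsal is held — 1999-04-24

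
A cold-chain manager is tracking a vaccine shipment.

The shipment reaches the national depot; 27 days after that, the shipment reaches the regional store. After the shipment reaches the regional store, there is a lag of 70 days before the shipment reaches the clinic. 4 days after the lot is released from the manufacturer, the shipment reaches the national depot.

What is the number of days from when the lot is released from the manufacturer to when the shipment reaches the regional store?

31 days

Causal path: the lot is released from the manufacturer → the shipment reaches the national depot → the shipment reaches the regional store.
Total delay along the path: 4 + 27 = 31 days.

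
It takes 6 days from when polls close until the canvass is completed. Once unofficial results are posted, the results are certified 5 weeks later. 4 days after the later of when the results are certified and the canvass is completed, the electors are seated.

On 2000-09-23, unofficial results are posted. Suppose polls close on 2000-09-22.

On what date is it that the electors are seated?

Unofficial results are posted: Sep 23, 2000.
The results are certified: Sep 23, 2000 + 5 weeks = Oct 28, 2000.
Polls close: Sep 22, 2000.
The canvass is completed: Sep 22, 2000 + 6 days = Sep 28, 2000.
Both prerequisites met — the results are certified (Oct 28, 2000), the canvass is completed (Sep 28, 2000); the later is Oct 28, 2000.
The electors are seated: Oct 28, 2000 + 4 days = Nov 1, 2000.

2000-11-01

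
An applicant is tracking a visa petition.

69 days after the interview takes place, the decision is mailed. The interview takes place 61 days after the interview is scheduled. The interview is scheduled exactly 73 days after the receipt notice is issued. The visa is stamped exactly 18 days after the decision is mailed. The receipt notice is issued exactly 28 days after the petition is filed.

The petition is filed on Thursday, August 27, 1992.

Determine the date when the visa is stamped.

The petition is filed: Aug 27, 1992.
The receipt notice is issued: Aug 27, 1992 + 28 days = Sep 24, 1992.
The interview is scheduled: Sep 24, 1992 + 73 days = Dec 6, 1992.
The interview takes place: Dec 6, 1992 + 61 days = Feb 5, 1993.
The decision is mailed: Feb 5, 1993 + 69 days = Apr 15, 1993.
The visa is stamped: Apr 15, 1993 + 18 days = May 3, 1993.

Monday, May 3, 1993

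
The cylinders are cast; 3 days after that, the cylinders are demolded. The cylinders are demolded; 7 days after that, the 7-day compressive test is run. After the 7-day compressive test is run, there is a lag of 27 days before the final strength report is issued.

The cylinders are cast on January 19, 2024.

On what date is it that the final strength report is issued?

February 25, 2024

The cylinders are cast: Jan 19, 2024.
The cylinders are demolded: Jan 19, 2024 + 3 days = Jan 22, 2024.
The 7-day compressive test is run: Jan 22, 2024 + 7 days = Jan 29, 2024.
The final strength report is issued: Jan 29, 2024 + 27 days = Feb 25, 2024.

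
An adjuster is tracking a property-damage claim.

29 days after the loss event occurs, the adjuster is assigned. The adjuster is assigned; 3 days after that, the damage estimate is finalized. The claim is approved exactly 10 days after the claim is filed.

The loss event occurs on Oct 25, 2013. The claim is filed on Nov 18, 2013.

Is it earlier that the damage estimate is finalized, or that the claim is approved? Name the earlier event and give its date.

The loss event occurs: Oct 25, 2013.
The adjuster is assigned: Oct 25, 2013 + 29 days = Nov 23, 2013.
The damage estimate is finalized: Nov 23, 2013 + 3 days = Nov 26, 2013.
The claim is filed: Nov 18, 2013.
The claim is approved: Nov 18, 2013 + 10 days = Nov 28, 2013.
Comparing: the damage estimate is finalized on Nov 26, 2013 vs the claim is approved on Nov 28, 2013. Earlier: the damage estimate is finalized.

The damage estimate is finalized — Nov 26, 2013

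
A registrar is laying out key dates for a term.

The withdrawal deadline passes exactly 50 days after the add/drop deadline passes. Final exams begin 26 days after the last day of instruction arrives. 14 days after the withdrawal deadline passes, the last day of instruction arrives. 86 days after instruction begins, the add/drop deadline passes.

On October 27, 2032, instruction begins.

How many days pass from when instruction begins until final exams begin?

176 days

Causal path: instruction begins → the add/drop deadline passes → the withdrawal deadline passes → the last day of instruction arrives → final exams begin.
Total delay along the path: 86 + 50 + 14 + 26 = 176 days.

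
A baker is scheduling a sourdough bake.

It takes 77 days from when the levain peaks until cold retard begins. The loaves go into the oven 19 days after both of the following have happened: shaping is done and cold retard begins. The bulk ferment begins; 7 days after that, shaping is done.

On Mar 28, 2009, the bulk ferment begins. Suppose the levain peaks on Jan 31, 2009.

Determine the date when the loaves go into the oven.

The bulk ferment begins: Mar 28, 2009.
Shaping is done: Mar 28, 2009 + 7 days = Apr 4, 2009.
The levain peaks: Jan 31, 2009.
Cold retard begins: Jan 31, 2009 + 77 days = Apr 18, 2009.
Both prerequisites met — shaping is done (Apr 4, 2009), cold retard begins (Apr 18, 2009); the later is Apr 18, 2009.
The loaves go into the oven: Apr 18, 2009 + 19 days = May 7, 2009.

May 7, 2009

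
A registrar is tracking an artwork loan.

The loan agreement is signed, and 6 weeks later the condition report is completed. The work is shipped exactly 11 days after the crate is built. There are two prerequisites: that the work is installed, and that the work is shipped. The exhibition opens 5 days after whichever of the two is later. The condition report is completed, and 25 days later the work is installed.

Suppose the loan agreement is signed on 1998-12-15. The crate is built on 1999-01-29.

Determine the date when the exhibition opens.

1999-02-25

The loan agreement is signed: Dec 15, 1998.
The condition report is completed: Dec 15, 1998 + 6 weeks = Jan 26, 1999.
The work is installed: Jan 26, 1999 + 25 days = Feb 20, 1999.
The crate is built: Jan 29, 1999.
The work is shipped: Jan 29, 1999 + 11 days = Feb 9, 1999.
Both prerequisites met — the work is installed (Feb 20, 1999), the work is shipped (Feb 9, 1999); the later is Feb 20, 1999.
The exhibition opens: Feb 20, 1999 + 5 days = Feb 25, 1999.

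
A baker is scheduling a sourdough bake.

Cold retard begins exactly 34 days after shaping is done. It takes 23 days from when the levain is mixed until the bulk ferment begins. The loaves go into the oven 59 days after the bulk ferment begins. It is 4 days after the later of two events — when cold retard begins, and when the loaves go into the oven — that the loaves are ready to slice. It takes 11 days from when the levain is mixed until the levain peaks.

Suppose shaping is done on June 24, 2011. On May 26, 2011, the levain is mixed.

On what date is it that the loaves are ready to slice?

August 20, 2011

Shaping is done: Jun 24, 2011.
Cold retard begins: Jun 24, 2011 + 34 days = Jul 28, 2011.
The levain is mixed: May 26, 2011.
The bulk ferment begins: May 26, 2011 + 23 days = Jun 18, 2011.
The loaves go into the oven: Jun 18, 2011 + 59 days = Aug 16, 2011.
Both prerequisites met — cold retard begins (Jul 28, 2011), the loaves go into the oven (Aug 16, 2011); the later is Aug 16, 2011.
The loaves are ready to slice: Aug 16, 2011 + 4 days = Aug 20, 2011.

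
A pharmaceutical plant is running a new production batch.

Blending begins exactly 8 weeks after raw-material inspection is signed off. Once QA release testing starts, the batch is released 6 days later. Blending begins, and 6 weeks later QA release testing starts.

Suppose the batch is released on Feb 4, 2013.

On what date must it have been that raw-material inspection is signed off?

Oct 23, 2012

The batch is released: Feb 4, 2013.
QA release testing starts: Feb 4, 2013 − 6 days = Jan 29, 2013.
Blending begins: Jan 29, 2013 − 6 weeks = Dec 18, 2012.
Raw-material inspection is signed off: Dec 18, 2012 − 8 weeks = Oct 23, 2012.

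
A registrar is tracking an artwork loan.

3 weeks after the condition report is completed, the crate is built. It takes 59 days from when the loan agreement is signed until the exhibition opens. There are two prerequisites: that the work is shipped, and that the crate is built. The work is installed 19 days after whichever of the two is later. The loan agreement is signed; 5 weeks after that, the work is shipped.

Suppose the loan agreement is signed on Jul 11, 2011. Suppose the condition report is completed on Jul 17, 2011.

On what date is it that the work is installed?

Sep 3, 2011

The loan agreement is signed: Jul 11, 2011.
The work is shipped: Jul 11, 2011 + 5 weeks = Aug 15, 2011.
The condition report is completed: Jul 17, 2011.
The crate is built: Jul 17, 2011 + 3 weeks = Aug 7, 2011.
Both prerequisites met — the work is shipped (Aug 15, 2011), the crate is built (Aug 7, 2011); the later is Aug 15, 2011.
The work is installed: Aug 15, 2011 + 19 days = Sep 3, 2011.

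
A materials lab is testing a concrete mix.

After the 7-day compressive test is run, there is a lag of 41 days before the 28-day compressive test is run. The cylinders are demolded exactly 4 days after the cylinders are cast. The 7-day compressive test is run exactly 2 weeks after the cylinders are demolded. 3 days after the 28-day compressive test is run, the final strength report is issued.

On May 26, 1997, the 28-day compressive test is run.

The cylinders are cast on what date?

The 28-day compressive test is run: May 26, 1997.
The 7-day compressive test is run: May 26, 1997 − 41 days = Apr 15, 1997.
The cylinders are demolded: Apr 15, 1997 − 2 weeks = Apr 1, 1997.
The cylinders are cast: Apr 1, 1997 − 4 days = Mar 28, 1997.

Mar 28, 1997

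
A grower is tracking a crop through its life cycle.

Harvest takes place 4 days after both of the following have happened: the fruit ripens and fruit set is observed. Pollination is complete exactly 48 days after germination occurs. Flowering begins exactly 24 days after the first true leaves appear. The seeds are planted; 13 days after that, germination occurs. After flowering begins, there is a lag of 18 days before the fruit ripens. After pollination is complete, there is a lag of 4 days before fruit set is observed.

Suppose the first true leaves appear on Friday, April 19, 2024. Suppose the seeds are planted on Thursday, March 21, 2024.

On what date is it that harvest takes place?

The first true leaves appear: Apr 19, 2024.
Flowering begins: Apr 19, 2024 + 24 days = May 13, 2024.
The fruit ripens: May 13, 2024 + 18 days = May 31, 2024.
The seeds are planted: Mar 21, 2024.
Germination occurs: Mar 21, 2024 + 13 days = Apr 3, 2024.
Pollination is complete: Apr 3, 2024 + 48 days = May 21, 2024.
Fruit set is observed: May 21, 2024 + 4 days = May 25, 2024.
Both prerequisites met — the fruit ripens (May 31, 2024), fruit set is observed (May 25, 2024); the later is May 31, 2024.
Harvest takes place: May 31, 2024 + 4 days = Jun 4, 2024.

Tuesday, June 4, 2024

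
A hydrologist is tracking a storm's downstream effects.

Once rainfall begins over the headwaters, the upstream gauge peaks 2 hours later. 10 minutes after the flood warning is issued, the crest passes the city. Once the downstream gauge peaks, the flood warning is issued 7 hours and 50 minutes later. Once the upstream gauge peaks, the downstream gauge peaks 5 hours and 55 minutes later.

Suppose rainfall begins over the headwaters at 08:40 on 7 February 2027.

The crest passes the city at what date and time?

Rainfall begins over the headwaters: 08:40 Feb 7, 2027.
The upstream gauge peaks: 08:40 Feb 7, 2027 + 2h = 10:40 Feb 7, 2027.
The downstream gauge peaks: 10:40 Feb 7, 2027 + 5h55m = 16:35 Feb 7, 2027.
The flood warning is issued: 16:35 Feb 7, 2027 + 7h50m = 00:25 Feb 8, 2027.
The crest passes the city: 00:25 Feb 8, 2027 + 10m = 00:35 Feb 8, 2027.

00:35 on 8 February 2027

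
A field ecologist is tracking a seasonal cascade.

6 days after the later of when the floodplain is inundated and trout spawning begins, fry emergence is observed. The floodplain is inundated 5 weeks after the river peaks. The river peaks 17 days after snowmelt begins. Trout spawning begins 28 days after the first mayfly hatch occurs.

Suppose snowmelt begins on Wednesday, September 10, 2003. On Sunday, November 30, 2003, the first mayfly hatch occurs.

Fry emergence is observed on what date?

Snowmelt begins: Sep 10, 2003.
The river peaks: Sep 10, 2003 + 17 days = Sep 27, 2003.
The floodplain is inundated: Sep 27, 2003 + 5 weeks = Nov 1, 2003.
The first mayfly hatch occurs: Nov 30, 2003.
Trout spawning begins: Nov 30, 2003 + 28 days = Dec 28, 2003.
Both prerequisites met — the floodplain is inundated (Nov 1, 2003), trout spawning begins (Dec 28, 2003); the later is Dec 28, 2003.
Fry emergence is observed: Dec 28, 2003 + 6 days = Jan 3, 2004.

Saturday, January 3, 2004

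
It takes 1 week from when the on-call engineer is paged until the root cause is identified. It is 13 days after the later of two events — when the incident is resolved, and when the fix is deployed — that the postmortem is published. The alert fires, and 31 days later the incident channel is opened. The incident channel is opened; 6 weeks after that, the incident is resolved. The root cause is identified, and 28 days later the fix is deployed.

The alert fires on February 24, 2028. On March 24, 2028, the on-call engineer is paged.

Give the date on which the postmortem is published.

May 20, 2028

The alert fires: Feb 24, 2028.
The incident channel is opened: Feb 24, 2028 + 31 days = Mar 26, 2028.
The incident is resolved: Mar 26, 2028 + 6 weeks = May 7, 2028.
The on-call engineer is paged: Mar 24, 2028.
The root cause is identified: Mar 24, 2028 + 1 week = Mar 31, 2028.
The fix is deployed: Mar 31, 2028 + 28 days = Apr 28, 2028.
Both prerequisites met — the incident is resolved (May 7, 2028), the fix is deployed (Apr 28, 2028); the later is May 7, 2028.
The postmortem is published: May 7, 2028 + 13 days = May 20, 2028.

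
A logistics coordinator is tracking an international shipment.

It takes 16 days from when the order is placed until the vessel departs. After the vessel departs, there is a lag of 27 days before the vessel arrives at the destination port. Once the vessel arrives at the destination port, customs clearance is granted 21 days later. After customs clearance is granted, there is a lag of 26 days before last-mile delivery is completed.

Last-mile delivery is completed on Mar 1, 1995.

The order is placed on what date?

Last-mile delivery is completed: Mar 1, 1995.
Customs clearance is granted: Mar 1, 1995 − 26 days = Feb 3, 1995.
The vessel arrives at the destination port: Feb 3, 1995 − 21 days = Jan 13, 1995.
The vessel departs: Jan 13, 1995 − 27 days = Dec 17, 1994.
The order is placed: Dec 17, 1994 − 16 days = Dec 1, 1994.

Dec 1, 1994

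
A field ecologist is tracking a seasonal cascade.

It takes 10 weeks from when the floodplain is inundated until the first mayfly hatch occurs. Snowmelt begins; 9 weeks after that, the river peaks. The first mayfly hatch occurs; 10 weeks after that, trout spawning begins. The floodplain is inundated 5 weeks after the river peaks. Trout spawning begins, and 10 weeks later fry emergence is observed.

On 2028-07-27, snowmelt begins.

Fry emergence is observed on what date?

2029-05-31

Snowmelt begins: Jul 27, 2028.
The river peaks: Jul 27, 2028 + 9 weeks = Sep 28, 2028.
The floodplain is inundated: Sep 28, 2028 + 5 weeks = Nov 2, 2028.
The first mayfly hatch occurs: Nov 2, 2028 + 10 weeks = Jan 11, 2029.
Trout spawning begins: Jan 11, 2029 + 10 weeks = Mar 22, 2029.
Fry emergence is observed: Mar 22, 2029 + 10 weeks = May 31, 2029.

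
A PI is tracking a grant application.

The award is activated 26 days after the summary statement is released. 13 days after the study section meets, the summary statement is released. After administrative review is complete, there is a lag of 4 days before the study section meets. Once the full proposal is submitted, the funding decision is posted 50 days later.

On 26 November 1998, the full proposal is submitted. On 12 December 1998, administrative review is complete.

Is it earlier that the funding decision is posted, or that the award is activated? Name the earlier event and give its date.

The full proposal is submitted: Nov 26, 1998.
The funding decision is posted: Nov 26, 1998 + 50 days = Jan 15, 1999.
Administrative review is complete: Dec 12, 1998.
The study section meets: Dec 12, 1998 + 4 days = Dec 16, 1998.
The summary statement is released: Dec 16, 1998 + 13 days = Dec 29, 1998.
The award is activated: Dec 29, 1998 + 26 days = Jan 24, 1999.
Comparing: the funding decision is posted on Jan 15, 1999 vs the award is activated on Jan 24, 1999. Earlier: the funding decision is posted.

The funding decision is posted — 15 January 1999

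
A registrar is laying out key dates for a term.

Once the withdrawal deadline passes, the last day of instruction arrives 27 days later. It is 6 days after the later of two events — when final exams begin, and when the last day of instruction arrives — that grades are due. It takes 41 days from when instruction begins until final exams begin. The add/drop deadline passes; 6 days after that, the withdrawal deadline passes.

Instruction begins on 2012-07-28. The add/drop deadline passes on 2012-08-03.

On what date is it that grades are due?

2012-09-13

Instruction begins: Jul 28, 2012.
Final exams begin: Jul 28, 2012 + 41 days = Sep 7, 2012.
The add/drop deadline passes: Aug 3, 2012.
The withdrawal deadline passes: Aug 3, 2012 + 6 days = Aug 9, 2012.
The last day of instruction arrives: Aug 9, 2012 + 27 days = Sep 5, 2012.
Both prerequisites met — final exams begin (Sep 7, 2012), the last day of instruction arrives (Sep 5, 2012); the later is Sep 7, 2012.
Grades are due: Sep 7, 2012 + 6 days = Sep 13, 2012.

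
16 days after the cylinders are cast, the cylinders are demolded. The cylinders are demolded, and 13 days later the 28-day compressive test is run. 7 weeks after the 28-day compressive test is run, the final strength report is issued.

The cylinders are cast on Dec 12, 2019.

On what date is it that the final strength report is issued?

Feb 28, 2020

The cylinders are cast: Dec 12, 2019.
The cylinders are demolded: Dec 12, 2019 + 16 days = Dec 28, 2019.
The 28-day compressive test is run: Dec 28, 2019 + 13 days = Jan 10, 2020.
The final strength report is issued: Jan 10, 2020 + 7 weeks = Feb 28, 2020.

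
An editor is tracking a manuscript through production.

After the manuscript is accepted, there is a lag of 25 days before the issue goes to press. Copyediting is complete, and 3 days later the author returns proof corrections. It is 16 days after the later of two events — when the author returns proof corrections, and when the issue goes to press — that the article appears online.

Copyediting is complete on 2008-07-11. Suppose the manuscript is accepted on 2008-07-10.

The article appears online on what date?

2008-08-20

Copyediting is complete: Jul 11, 2008.
The author returns proof corrections: Jul 11, 2008 + 3 days = Jul 14, 2008.
The manuscript is accepted: Jul 10, 2008.
The issue goes to press: Jul 10, 2008 + 25 days = Aug 4, 2008.
Both prerequisites met — the author returns proof corrections (Jul 14, 2008), the issue goes to press (Aug 4, 2008); the later is Aug 4, 2008.
The article appears online: Aug 4, 2008 + 16 days = Aug 20, 2008.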